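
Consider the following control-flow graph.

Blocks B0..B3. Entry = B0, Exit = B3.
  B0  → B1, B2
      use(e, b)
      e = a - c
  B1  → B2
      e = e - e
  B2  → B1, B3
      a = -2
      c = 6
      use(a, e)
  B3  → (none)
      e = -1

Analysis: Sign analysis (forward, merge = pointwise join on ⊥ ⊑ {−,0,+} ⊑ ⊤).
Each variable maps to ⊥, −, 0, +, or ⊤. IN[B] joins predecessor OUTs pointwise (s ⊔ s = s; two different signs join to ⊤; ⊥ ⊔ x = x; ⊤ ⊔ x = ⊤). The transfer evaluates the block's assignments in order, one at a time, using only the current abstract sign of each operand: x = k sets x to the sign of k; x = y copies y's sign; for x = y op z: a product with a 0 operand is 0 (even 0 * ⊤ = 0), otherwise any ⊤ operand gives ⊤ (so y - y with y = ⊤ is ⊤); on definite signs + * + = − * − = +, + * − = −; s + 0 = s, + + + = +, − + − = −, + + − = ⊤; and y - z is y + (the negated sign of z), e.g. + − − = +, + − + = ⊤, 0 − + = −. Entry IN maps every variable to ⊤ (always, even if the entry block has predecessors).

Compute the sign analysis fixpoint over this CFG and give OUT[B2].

Answer: {a: -, b: ⊤, c: +, d: ⊤, e: ⊤, f: ⊤}

Working:
Fixpoint table:
  B0: | IN=(all ⊤) | OUT=(all ⊤)
  B1: | IN=(all ⊤) | OUT=(all ⊤)
  B2: | IN=(all ⊤) | OUT={a:-, c:+; rest ⊤}
  B3: | IN={a:-, c:+; rest ⊤} | OUT={a:-, c:+, e:-; rest ⊤}

Merge at B2: IN[B2] = OUT[B0] ⊔ OUT[B1] = {a: ⊤, b: ⊤, c: ⊤, d: ⊤, e: ⊤, f: ⊤}
Applying B2's transfer function to that IN value gives OUT[B2] (row B2 above).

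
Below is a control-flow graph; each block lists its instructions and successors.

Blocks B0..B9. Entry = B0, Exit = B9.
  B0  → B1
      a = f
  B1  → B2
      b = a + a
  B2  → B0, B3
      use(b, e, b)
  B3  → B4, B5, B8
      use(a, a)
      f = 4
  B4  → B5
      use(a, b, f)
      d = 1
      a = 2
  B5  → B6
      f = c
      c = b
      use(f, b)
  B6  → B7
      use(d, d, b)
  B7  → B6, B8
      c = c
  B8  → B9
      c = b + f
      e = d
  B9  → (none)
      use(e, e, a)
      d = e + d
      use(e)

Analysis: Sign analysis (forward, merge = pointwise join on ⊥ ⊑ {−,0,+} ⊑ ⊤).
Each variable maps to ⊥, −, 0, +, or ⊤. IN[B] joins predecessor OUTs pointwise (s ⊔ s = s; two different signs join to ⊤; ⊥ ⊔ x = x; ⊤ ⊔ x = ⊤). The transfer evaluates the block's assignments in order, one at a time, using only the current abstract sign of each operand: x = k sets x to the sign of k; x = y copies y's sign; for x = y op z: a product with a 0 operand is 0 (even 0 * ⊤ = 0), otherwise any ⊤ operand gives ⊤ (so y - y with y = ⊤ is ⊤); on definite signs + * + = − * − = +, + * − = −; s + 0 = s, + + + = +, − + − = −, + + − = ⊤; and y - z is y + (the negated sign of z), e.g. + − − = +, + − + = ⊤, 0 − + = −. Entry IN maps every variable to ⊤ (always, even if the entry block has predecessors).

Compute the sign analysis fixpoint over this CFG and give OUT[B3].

Per-block solution:
  B0:  IN=(all ⊤)  OUT=(all ⊤)
  B1:  IN=(all ⊤)  OUT=(all ⊤)
  B2:  IN=(all ⊤)  OUT=(all ⊤)
  B3:  IN=(all ⊤)  OUT={f:+; rest ⊤}
  B4:  IN={f:+; rest ⊤}  OUT={a:+, d:+, f:+; rest ⊤}
  B5:  IN={f:+; rest ⊤}  OUT=(all ⊤)
  B6:  IN=(all ⊤)  OUT=(all ⊤)
  B7:  IN=(all ⊤)  OUT=(all ⊤)
  B8:  IN=(all ⊤)  OUT=(all ⊤)
  B9:  IN=(all ⊤)  OUT=(all ⊤)

Merge at B3: IN[B3] = OUT[B2] = {a: ⊤, b: ⊤, c: ⊤, d: ⊤, e: ⊤, f: ⊤}
Applying B3's transfer function to that IN value gives OUT[B3] (row B3 above).

Answer: {a: ⊤, b: ⊤, c: ⊤, d: ⊤, e: ⊤, f: +}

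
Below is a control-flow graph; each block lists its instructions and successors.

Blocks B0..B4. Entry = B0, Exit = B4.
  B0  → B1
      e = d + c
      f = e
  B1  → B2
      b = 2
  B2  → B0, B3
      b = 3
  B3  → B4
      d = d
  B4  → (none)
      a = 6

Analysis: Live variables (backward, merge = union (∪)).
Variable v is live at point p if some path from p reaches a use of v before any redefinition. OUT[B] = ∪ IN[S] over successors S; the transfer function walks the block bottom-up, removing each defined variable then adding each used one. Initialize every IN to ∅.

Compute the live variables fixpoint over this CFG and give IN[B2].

Answer: {c, d}

Derivation:
Per-block solution:
  B0: | IN={c, d} | OUT={c, d}
  B1: | IN={c, d} | OUT={c, d}
  B2: | IN={c, d} | OUT={c, d}
  B3: | IN={d} | OUT={}
  B4: | IN={} | OUT={}

Merge at B2: OUT[B2] = IN[B0] ⊔ IN[B3] = {c, d}
Applying B2's transfer function to that OUT value gives IN[B2] (row B2 above).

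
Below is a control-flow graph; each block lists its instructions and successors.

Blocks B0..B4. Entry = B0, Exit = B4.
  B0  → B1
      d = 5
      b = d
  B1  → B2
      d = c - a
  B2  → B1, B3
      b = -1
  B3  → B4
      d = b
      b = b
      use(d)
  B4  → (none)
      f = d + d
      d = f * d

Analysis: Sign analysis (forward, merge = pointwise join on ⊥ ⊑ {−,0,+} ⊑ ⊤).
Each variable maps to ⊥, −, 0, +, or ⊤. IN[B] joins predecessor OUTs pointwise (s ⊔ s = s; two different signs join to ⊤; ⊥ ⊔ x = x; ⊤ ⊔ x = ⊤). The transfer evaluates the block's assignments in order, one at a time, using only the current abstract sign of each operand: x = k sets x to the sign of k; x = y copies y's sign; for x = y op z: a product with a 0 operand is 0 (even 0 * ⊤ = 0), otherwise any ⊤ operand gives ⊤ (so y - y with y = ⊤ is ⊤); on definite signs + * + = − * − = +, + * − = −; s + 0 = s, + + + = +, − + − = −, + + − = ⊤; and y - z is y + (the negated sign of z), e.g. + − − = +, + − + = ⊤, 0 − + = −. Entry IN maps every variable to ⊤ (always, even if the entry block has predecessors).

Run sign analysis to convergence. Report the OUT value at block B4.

Answer: {a: ⊤, b: -, c: ⊤, d: +, e: ⊤, f: -}

Derivation:
Per-block solution:
  B0:  IN=(all ⊤)  OUT={b:+, d:+; rest ⊤}
  B1:  IN=(all ⊤)  OUT=(all ⊤)
  B2:  IN=(all ⊤)  OUT={b:-; rest ⊤}
  B3:  IN={b:-; rest ⊤}  OUT={b:-, d:-; rest ⊤}
  B4:  IN={b:-, d:-; rest ⊤}  OUT={b:-, d:+, f:-; rest ⊤}

Merge at B4: IN[B4] = OUT[B3] = {a: ⊤, b: -, c: ⊤, d: -, e: ⊤, f: ⊤}
Applying B4's transfer function to that IN value gives OUT[B4] (row B4 above).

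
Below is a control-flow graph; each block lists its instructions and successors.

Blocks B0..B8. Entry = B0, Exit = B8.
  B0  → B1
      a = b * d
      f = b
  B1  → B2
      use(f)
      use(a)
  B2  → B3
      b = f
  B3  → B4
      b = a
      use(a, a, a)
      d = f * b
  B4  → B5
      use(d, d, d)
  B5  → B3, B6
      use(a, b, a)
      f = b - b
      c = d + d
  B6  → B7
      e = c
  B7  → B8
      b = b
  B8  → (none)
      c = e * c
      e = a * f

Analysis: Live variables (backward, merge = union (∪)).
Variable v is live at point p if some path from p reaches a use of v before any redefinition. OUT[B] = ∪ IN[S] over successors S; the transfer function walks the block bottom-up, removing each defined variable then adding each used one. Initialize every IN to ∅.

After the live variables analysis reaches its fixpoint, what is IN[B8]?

Answer: {a, c, e, f}

Derivation:
Fixpoint table:
  B0:  IN={b, d}  OUT={a, f}
  B1:  IN={a, f}  OUT={a, f}
  B2:  IN={a, f}  OUT={a, f}
  B3:  IN={a, f}  OUT={a, b, d}
  B4:  IN={a, b, d}  OUT={a, b, d}
  B5:  IN={a, b, d}  OUT={a, b, c, f}
  B6:  IN={a, b, c, f}  OUT={a, b, c, e, f}
  B7:  IN={a, b, c, e, f}  OUT={a, c, e, f}
  B8:  IN={a, c, e, f}  OUT={}

B8 is the boundary node: OUT[B8] = {}
Applying B8's transfer function to that OUT value gives IN[B8] (row B8 above).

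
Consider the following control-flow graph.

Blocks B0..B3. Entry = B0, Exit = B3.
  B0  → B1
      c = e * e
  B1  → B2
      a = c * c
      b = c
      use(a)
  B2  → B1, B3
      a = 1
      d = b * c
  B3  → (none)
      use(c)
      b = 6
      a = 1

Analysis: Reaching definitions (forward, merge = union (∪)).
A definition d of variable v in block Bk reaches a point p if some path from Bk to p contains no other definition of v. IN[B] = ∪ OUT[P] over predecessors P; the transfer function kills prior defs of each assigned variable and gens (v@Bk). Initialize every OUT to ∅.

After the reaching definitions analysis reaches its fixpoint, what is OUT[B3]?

Answer: {a@B3, b@B3, c@B0, d@B2}

Derivation:
Fixpoint table:
  B0:  IN={}  OUT={c@B0}
  B1:  IN={a@B2, b@B1, c@B0, d@B2}  OUT={a@B1, b@B1, c@B0, d@B2}
  B2:  IN={a@B1, b@B1, c@B0, d@B2}  OUT={a@B2, b@B1, c@B0, d@B2}
  B3:  IN={a@B2, b@B1, c@B0, d@B2}  OUT={a@B3, b@B3, c@B0, d@B2}

Merge at B3: IN[B3] = OUT[B2] = {a@B2, b@B1, c@B0, d@B2}
Applying B3's transfer function to that IN value gives OUT[B3] (row B3 above).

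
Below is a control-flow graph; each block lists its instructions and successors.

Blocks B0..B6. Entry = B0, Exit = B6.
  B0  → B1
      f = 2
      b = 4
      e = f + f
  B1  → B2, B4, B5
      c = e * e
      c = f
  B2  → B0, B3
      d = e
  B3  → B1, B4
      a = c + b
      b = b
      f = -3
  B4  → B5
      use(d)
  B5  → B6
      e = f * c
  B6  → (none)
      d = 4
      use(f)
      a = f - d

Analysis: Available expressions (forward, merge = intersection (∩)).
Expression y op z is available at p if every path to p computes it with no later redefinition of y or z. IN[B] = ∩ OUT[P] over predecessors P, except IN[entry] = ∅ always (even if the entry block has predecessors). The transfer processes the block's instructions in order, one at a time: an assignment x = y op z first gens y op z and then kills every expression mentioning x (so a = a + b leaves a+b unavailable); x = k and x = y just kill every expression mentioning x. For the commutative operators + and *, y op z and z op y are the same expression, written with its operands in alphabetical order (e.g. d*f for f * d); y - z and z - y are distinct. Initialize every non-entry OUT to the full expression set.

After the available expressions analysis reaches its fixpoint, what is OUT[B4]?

Fixpoint table:
  B0:   IN={}   OUT={f+f}
  B1:   IN={}   OUT={e*e}
  B2:   IN={e*e}   OUT={e*e}
  B3:   IN={e*e}   OUT={e*e}
  B4:   IN={e*e}   OUT={e*e}
  B5:   IN={e*e}   OUT={c*f}
  B6:   IN={c*f}   OUT={c*f, f-d}

Merge at B4: IN[B4] = OUT[B1] ∩ OUT[B3] = {e*e}
Applying B4's transfer function to that IN value gives OUT[B4] (row B4 above).

Answer: {e*e}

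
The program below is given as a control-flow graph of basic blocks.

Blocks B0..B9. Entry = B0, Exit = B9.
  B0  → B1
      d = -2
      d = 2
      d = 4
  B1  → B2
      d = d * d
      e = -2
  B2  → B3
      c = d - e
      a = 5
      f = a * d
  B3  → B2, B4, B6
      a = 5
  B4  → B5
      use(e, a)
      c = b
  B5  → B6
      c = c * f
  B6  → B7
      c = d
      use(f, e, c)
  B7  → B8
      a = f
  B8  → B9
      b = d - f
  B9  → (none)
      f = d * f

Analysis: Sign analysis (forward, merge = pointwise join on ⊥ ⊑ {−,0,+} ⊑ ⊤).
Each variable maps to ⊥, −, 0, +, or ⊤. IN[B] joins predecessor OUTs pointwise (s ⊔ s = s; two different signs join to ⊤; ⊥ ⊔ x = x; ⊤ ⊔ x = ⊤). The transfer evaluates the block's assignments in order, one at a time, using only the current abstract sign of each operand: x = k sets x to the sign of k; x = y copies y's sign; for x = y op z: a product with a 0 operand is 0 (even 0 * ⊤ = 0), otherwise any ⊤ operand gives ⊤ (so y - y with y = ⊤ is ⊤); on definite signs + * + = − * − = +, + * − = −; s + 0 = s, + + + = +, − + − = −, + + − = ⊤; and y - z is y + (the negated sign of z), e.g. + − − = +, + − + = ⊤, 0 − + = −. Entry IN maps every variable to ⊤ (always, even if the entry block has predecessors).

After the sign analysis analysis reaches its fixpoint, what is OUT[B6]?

Answer: {a: +, b: ⊤, c: +, d: +, e: -, f: +}

Derivation:
Per-block solution:
  B0:  IN=(all ⊤)  OUT={d:+; rest ⊤}
  B1:  IN={d:+; rest ⊤}  OUT={d:+, e:-; rest ⊤}
  B2:  IN={d:+, e:-; rest ⊤}  OUT={a:+, c:+, d:+, e:-, f:+; rest ⊤}
  B3:  IN={a:+, c:+, d:+, e:-, f:+; rest ⊤}  OUT={a:+, c:+, d:+, e:-, f:+; rest ⊤}
  B4:  IN={a:+, c:+, d:+, e:-, f:+; rest ⊤}  OUT={a:+, d:+, e:-, f:+; rest ⊤}
  B5:  IN={a:+, d:+, e:-, f:+; rest ⊤}  OUT={a:+, d:+, e:-, f:+; rest ⊤}
  B6:  IN={a:+, d:+, e:-, f:+; rest ⊤}  OUT={a:+, c:+, d:+, e:-, f:+; rest ⊤}
  B7:  IN={a:+, c:+, d:+, e:-, f:+; rest ⊤}  OUT={a:+, c:+, d:+, e:-, f:+; rest ⊤}
  B8:  IN={a:+, c:+, d:+, e:-, f:+; rest ⊤}  OUT={a:+, c:+, d:+, e:-, f:+; rest ⊤}
  B9:  IN={a:+, c:+, d:+, e:-, f:+; rest ⊤}  OUT={a:+, c:+, d:+, e:-, f:+; rest ⊤}

Merge at B6: IN[B6] = OUT[B3] ⊔ OUT[B5] = {a: +, b: ⊤, c: ⊤, d: +, e: -, f: +}
Applying B6's transfer function to that IN value gives OUT[B6] (row B6 above).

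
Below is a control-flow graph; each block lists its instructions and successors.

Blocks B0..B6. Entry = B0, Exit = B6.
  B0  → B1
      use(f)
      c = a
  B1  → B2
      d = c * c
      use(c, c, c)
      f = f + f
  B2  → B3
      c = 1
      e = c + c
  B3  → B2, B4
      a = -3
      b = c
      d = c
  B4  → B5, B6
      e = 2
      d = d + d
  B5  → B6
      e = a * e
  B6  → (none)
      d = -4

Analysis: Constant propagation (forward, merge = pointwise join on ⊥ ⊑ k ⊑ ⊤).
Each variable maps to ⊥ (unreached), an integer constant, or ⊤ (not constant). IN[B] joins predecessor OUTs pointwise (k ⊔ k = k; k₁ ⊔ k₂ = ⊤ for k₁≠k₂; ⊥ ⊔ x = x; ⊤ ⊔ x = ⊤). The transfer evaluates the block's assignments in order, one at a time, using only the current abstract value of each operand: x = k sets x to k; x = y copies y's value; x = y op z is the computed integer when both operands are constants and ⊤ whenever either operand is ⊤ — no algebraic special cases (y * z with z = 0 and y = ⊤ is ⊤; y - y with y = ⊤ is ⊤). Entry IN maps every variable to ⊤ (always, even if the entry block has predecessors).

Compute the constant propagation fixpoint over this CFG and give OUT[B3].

Per-block solution:
  B0: | IN=(all ⊤) | OUT=(all ⊤)
  B1: | IN=(all ⊤) | OUT=(all ⊤)
  B2: | IN=(all ⊤) | OUT={c:1, e:2; rest ⊤}
  B3: | IN={c:1, e:2; rest ⊤} | OUT={a:-3, b:1, c:1, d:1, e:2; rest ⊤}
  B4: | IN={a:-3, b:1, c:1, d:1, e:2; rest ⊤} | OUT={a:-3, b:1, c:1, d:2, e:2; rest ⊤}
  B5: | IN={a:-3, b:1, c:1, d:2, e:2; rest ⊤} | OUT={a:-3, b:1, c:1, d:2, e:-6; rest ⊤}
  B6: | IN={a:-3, b:1, c:1, d:2; rest ⊤} | OUT={a:-3, b:1, c:1, d:-4; rest ⊤}

Merge at B3: IN[B3] = OUT[B2] = {a: ⊤, b: ⊤, c: 1, d: ⊤, e: 2, f: ⊤}
Applying B3's transfer function to that IN value gives OUT[B3] (row B3 above).

Answer: {a: -3, b: 1, c: 1, d: 1, e: 2, f: ⊤}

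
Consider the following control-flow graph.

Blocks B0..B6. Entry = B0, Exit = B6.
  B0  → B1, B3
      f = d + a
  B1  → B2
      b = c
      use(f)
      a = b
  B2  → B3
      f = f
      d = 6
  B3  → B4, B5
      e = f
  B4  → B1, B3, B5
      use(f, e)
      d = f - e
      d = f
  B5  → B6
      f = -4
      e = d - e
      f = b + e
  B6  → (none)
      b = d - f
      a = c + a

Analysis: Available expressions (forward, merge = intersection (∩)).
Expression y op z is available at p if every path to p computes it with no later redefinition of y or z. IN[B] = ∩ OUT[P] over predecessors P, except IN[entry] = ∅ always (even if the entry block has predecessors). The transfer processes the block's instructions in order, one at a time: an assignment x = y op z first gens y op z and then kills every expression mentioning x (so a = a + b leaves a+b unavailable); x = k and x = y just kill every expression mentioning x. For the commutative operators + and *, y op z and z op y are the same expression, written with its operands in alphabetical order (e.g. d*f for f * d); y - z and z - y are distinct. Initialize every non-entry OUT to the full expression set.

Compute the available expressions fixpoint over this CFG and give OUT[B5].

Per-block solution:
  B0: | IN={} | OUT={a+d}
  B1: | IN={} | OUT={}
  B2: | IN={} | OUT={}
  B3: | IN={} | OUT={}
  B4: | IN={} | OUT={f-e}
  B5: | IN={} | OUT={b+e}
  B6: | IN={b+e} | OUT={d-f}

Merge at B5: IN[B5] = OUT[B3] ∩ OUT[B4] = {}
Applying B5's transfer function to that IN value gives OUT[B5] (row B5 above).

Answer: {b+e}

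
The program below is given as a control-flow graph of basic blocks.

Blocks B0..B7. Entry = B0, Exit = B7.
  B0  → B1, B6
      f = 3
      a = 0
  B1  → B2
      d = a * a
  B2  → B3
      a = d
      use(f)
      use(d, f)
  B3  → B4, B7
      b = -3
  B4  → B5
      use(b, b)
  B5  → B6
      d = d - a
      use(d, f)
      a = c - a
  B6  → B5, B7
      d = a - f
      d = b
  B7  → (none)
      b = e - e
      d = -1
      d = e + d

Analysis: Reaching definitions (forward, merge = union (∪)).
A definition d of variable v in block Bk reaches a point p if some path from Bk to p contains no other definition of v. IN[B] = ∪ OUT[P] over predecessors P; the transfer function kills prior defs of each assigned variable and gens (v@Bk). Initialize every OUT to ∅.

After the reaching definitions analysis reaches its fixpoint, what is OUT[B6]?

Converged values:
  B0:  IN={}  OUT={a@B0, f@B0}
  B1:  IN={a@B0, f@B0}  OUT={a@B0, d@B1, f@B0}
  B2:  IN={a@B0, d@B1, f@B0}  OUT={a@B2, d@B1, f@B0}
  B3:  IN={a@B2, d@B1, f@B0}  OUT={a@B2, b@B3, d@B1, f@B0}
  B4:  IN={a@B2, b@B3, d@B1, f@B0}  OUT={a@B2, b@B3, d@B1, f@B0}
  B5:  IN={a@B0, a@B2, a@B5, b@B3, d@B1, d@B6, f@B0}  OUT={a@B5, b@B3, d@B5, f@B0}
  B6:  IN={a@B0, a@B5, b@B3, d@B5, f@B0}  OUT={a@B0, a@B5, b@B3, d@B6, f@B0}
  B7:  IN={a@B0, a@B2, a@B5, b@B3, d@B1, d@B6, f@B0}  OUT={a@B0, a@B2, a@B5, b@B7, d@B7, f@B0}

Merge at B6: IN[B6] = OUT[B0] ⊔ OUT[B5] = {a@B0, a@B5, b@B3, d@B5, f@B0}
Applying B6's transfer function to that IN value gives OUT[B6] (row B6 above).

Answer: {a@B0, a@B5, b@B3, d@B6, f@B0}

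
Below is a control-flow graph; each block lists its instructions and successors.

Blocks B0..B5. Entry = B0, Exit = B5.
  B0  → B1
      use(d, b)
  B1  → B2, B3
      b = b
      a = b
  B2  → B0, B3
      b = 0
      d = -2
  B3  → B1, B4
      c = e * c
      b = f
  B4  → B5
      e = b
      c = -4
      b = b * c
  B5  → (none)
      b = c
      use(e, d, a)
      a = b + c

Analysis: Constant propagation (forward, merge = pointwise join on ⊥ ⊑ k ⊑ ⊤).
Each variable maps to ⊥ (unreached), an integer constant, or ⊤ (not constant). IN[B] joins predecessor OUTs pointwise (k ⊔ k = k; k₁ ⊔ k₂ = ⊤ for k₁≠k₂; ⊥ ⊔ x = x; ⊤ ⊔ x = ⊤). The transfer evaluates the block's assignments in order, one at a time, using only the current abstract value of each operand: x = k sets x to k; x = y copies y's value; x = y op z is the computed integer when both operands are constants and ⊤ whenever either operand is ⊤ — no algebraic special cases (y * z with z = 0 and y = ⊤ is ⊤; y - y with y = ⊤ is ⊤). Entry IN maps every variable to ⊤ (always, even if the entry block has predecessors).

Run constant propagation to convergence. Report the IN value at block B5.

Per-block solution:
  B0:   IN=(all ⊤)   OUT=(all ⊤)
  B1:   IN=(all ⊤)   OUT=(all ⊤)
  B2:   IN=(all ⊤)   OUT={b:0, d:-2; rest ⊤}
  B3:   IN=(all ⊤)   OUT=(all ⊤)
  B4:   IN=(all ⊤)   OUT={c:-4; rest ⊤}
  B5:   IN={c:-4; rest ⊤}   OUT={a:-8, b:-4, c:-4; rest ⊤}

Merge at B5: IN[B5] = OUT[B4] = {a: ⊤, b: ⊤, c: -4, d: ⊤, e: ⊤, f: ⊤}

Answer: {a: ⊤, b: ⊤, c: -4, d: ⊤, e: ⊤, f: ⊤}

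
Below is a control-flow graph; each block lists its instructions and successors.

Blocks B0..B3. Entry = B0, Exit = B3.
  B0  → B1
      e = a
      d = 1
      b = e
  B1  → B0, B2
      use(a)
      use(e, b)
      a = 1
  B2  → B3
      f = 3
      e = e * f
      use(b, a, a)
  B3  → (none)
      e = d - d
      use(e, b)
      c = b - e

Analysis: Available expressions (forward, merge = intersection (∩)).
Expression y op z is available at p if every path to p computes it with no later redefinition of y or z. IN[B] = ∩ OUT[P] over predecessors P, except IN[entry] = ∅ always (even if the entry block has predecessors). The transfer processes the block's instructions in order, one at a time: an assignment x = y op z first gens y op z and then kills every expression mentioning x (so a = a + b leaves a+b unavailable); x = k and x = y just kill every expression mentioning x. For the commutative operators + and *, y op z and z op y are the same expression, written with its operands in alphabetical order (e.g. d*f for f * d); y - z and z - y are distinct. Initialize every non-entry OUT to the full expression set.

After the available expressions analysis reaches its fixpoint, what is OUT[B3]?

Per-block solution:
  B0:  IN={}  OUT={}
  B1:  IN={}  OUT={}
  B2:  IN={}  OUT={}
  B3:  IN={}  OUT={b-e, d-d}

Merge at B3: IN[B3] = OUT[B2] = {}
Applying B3's transfer function to that IN value gives OUT[B3] (row B3 above).

Answer: {b-e, d-d}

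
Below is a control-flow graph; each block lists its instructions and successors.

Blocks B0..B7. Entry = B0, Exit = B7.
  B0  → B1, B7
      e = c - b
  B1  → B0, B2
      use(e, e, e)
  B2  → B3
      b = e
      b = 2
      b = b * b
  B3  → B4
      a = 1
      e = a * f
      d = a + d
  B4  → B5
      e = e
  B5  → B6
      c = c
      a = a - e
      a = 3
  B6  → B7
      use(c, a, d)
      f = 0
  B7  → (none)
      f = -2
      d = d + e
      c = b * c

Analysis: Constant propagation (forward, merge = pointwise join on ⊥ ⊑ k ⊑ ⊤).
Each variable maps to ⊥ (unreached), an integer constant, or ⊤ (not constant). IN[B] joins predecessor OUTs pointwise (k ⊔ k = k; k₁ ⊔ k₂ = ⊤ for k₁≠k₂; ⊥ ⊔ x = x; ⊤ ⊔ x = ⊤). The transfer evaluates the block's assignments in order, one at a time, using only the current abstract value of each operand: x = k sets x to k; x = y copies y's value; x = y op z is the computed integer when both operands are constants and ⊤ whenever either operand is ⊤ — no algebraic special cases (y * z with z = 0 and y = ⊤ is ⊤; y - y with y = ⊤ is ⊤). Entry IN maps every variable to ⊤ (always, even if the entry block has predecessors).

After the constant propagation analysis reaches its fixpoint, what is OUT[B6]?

Answer: {a: 3, b: 4, c: ⊤, d: ⊤, e: ⊤, f: 0}

Derivation:
Per-block solution:
  B0:  IN=(all ⊤)  OUT=(all ⊤)
  B1:  IN=(all ⊤)  OUT=(all ⊤)
  B2:  IN=(all ⊤)  OUT={b:4; rest ⊤}
  B3:  IN={b:4; rest ⊤}  OUT={a:1, b:4; rest ⊤}
  B4:  IN={a:1, b:4; rest ⊤}  OUT={a:1, b:4; rest ⊤}
  B5:  IN={a:1, b:4; rest ⊤}  OUT={a:3, b:4; rest ⊤}
  B6:  IN={a:3, b:4; rest ⊤}  OUT={a:3, b:4, f:0; rest ⊤}
  B7:  IN=(all ⊤)  OUT={f:-2; rest ⊤}

Merge at B6: IN[B6] = OUT[B5] = {a: 3, b: 4, c: ⊤, d: ⊤, e: ⊤, f: ⊤}
Applying B6's transfer function to that IN value gives OUT[B6] (row B6 above).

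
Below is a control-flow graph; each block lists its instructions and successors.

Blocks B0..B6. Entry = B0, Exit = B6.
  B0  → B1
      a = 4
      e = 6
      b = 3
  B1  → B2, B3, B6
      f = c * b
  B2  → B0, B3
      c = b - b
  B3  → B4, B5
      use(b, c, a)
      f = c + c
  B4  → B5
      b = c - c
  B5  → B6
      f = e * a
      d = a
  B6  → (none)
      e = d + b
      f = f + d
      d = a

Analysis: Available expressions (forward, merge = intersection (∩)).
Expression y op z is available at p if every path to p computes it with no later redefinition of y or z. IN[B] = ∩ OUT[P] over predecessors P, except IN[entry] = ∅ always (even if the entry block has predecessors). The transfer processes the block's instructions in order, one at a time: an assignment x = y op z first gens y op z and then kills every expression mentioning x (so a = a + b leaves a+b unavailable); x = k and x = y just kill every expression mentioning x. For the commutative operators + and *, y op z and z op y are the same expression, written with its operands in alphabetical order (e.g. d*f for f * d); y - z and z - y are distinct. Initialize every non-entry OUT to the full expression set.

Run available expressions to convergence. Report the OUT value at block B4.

Answer: {c+c, c-c}

Working:
Per-block solution:
  B0:  IN={}  OUT={}
  B1:  IN={}  OUT={b*c}
  B2:  IN={b*c}  OUT={b-b}
  B3:  IN={}  OUT={c+c}
  B4:  IN={c+c}  OUT={c+c, c-c}
  B5:  IN={c+c}  OUT={a*e, c+c}
  B6:  IN={}  OUT={}

Merge at B4: IN[B4] = OUT[B3] = {c+c}
Applying B4's transfer function to that IN value gives OUT[B4] (row B4 above).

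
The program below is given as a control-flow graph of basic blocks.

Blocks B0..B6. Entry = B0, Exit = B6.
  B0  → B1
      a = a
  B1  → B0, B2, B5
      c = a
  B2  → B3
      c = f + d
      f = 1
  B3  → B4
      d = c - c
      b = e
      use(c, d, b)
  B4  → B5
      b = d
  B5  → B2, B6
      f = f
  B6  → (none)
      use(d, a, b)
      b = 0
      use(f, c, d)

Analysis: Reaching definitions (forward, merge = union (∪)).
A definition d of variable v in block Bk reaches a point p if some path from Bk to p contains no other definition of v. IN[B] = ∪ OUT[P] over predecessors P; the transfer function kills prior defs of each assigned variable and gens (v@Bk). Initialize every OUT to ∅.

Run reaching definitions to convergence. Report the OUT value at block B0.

Answer: {a@B0, c@B1}

Trace:
Per-block solution:
  B0:   IN={a@B0, c@B1}   OUT={a@B0, c@B1}
  B1:   IN={a@B0, c@B1}   OUT={a@B0, c@B1}
  B2:   IN={a@B0, b@B4, c@B1, c@B2, d@B3, f@B5}   OUT={a@B0, b@B4, c@B2, d@B3, f@B2}
  B3:   IN={a@B0, b@B4, c@B2, d@B3, f@B2}   OUT={a@B0, b@B3, c@B2, d@B3, f@B2}
  B4:   IN={a@B0, b@B3, c@B2, d@B3, f@B2}   OUT={a@B0, b@B4, c@B2, d@B3, f@B2}
  B5:   IN={a@B0, b@B4, c@B1, c@B2, d@B3, f@B2}   OUT={a@B0, b@B4, c@B1, c@B2, d@B3, f@B5}
  B6:   IN={a@B0, b@B4, c@B1, c@B2, d@B3, f@B5}   OUT={a@B0, b@B6, c@B1, c@B2, d@B3, f@B5}

Merge at B0 (entry node, so the boundary value {} is joined with the incoming edge(s)): IN[B0] = {} ⊔ OUT[B1] = {a@B0, c@B1}
Applying B0's transfer function to that IN value gives OUT[B0] (row B0 above).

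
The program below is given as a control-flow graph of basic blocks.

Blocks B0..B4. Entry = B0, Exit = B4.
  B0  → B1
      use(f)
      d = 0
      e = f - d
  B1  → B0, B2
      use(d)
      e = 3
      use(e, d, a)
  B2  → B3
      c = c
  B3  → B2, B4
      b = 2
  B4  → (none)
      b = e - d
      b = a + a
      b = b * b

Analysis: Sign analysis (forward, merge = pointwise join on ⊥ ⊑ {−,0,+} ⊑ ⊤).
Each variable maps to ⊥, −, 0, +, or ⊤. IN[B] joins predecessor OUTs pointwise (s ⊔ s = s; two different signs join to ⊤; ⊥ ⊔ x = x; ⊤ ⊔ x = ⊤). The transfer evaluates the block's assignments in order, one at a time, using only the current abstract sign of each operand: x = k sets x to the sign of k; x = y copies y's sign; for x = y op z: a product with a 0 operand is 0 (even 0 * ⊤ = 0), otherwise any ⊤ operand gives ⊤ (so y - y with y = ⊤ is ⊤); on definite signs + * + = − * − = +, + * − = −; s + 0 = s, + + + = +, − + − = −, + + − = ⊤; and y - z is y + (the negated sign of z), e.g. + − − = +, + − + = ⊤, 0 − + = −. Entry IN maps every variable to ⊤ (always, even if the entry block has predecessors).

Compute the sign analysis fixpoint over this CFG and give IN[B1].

Per-block solution:
  B0:  IN=(all ⊤)  OUT={d:0; rest ⊤}
  B1:  IN={d:0; rest ⊤}  OUT={d:0, e:+; rest ⊤}
  B2:  IN={d:0, e:+; rest ⊤}  OUT={d:0, e:+; rest ⊤}
  B3:  IN={d:0, e:+; rest ⊤}  OUT={b:+, d:0, e:+; rest ⊤}
  B4:  IN={b:+, d:0, e:+; rest ⊤}  OUT={d:0, e:+; rest ⊤}

Merge at B1: IN[B1] = OUT[B0] = {a: ⊤, b: ⊤, c: ⊤, d: 0, e: ⊤, f: ⊤}

Answer: {a: ⊤, b: ⊤, c: ⊤, d: 0, e: ⊤, f: ⊤}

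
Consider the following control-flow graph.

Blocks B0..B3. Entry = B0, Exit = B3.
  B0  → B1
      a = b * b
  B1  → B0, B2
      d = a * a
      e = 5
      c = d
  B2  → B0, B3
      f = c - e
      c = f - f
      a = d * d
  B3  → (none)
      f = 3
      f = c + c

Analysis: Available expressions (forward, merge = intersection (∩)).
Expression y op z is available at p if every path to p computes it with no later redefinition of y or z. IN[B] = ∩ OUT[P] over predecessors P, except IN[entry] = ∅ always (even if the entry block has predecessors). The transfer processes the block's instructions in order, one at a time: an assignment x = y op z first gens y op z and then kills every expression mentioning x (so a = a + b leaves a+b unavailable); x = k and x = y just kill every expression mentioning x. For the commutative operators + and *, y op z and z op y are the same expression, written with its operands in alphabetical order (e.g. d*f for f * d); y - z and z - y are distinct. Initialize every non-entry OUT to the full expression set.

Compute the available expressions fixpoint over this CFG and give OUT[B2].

Per-block solution:
  B0:   IN={}   OUT={b*b}
  B1:   IN={b*b}   OUT={a*a, b*b}
  B2:   IN={a*a, b*b}   OUT={b*b, d*d, f-f}
  B3:   IN={b*b, d*d, f-f}   OUT={b*b, c+c, d*d}

Merge at B2: IN[B2] = OUT[B1] = {a*a, b*b}
Applying B2's transfer function to that IN value gives OUT[B2] (row B2 above).

Answer: {b*b, d*d, f-f}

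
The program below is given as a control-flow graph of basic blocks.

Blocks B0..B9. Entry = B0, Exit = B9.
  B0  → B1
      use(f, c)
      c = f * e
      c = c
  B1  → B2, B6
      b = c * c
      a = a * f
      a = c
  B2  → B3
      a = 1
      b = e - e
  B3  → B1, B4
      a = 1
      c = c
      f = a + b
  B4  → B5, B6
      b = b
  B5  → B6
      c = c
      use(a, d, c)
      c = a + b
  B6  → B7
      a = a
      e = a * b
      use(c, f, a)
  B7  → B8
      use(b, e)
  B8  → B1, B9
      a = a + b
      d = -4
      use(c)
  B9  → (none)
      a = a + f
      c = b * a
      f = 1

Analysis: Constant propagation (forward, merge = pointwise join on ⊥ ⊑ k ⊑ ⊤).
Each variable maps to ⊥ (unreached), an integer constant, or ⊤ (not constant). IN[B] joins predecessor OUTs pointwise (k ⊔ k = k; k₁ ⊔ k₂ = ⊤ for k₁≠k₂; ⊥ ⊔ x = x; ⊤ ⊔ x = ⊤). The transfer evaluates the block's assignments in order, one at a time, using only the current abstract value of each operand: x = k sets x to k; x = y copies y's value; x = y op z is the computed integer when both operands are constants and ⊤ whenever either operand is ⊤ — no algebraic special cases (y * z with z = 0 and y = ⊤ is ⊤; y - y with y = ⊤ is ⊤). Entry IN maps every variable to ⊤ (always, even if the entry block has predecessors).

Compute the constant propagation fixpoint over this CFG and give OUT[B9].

Answer: {a: ⊤, b: ⊤, c: ⊤, d: -4, e: ⊤, f: 1}

Working:
Converged values:
  B0:  IN=(all ⊤)  OUT=(all ⊤)
  B1:  IN=(all ⊤)  OUT=(all ⊤)
  B2:  IN=(all ⊤)  OUT={a:1; rest ⊤}
  B3:  IN={a:1; rest ⊤}  OUT={a:1; rest ⊤}
  B4:  IN={a:1; rest ⊤}  OUT={a:1; rest ⊤}
  B5:  IN={a:1; rest ⊤}  OUT={a:1; rest ⊤}
  B6:  IN=(all ⊤)  OUT=(all ⊤)
  B7:  IN=(all ⊤)  OUT=(all ⊤)
  B8:  IN=(all ⊤)  OUT={d:-4; rest ⊤}
  B9:  IN={d:-4; rest ⊤}  OUT={d:-4, f:1; rest ⊤}

Merge at B9: IN[B9] = OUT[B8] = {a: ⊤, b: ⊤, c: ⊤, d: -4, e: ⊤, f: ⊤}
Applying B9's transfer function to that IN value gives OUT[B9] (row B9 above).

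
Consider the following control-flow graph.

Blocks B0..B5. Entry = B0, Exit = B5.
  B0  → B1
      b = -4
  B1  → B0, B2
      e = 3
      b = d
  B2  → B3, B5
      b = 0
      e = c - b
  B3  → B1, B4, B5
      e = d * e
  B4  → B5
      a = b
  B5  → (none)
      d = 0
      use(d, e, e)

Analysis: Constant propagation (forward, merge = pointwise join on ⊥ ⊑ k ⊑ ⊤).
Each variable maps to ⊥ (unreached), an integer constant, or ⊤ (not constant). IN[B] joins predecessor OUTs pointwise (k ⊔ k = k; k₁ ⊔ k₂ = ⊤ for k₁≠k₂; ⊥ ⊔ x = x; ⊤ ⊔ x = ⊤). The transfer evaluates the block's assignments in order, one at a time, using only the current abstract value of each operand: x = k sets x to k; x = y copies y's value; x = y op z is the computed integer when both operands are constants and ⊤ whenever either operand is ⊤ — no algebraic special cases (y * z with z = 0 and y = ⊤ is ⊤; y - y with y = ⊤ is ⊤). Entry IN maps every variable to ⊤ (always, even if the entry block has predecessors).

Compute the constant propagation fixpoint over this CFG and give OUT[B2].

Per-block solution:
  B0: | IN=(all ⊤) | OUT={b:-4; rest ⊤}
  B1: | IN=(all ⊤) | OUT={e:3; rest ⊤}
  B2: | IN={e:3; rest ⊤} | OUT={b:0; rest ⊤}
  B3: | IN={b:0; rest ⊤} | OUT={b:0; rest ⊤}
  B4: | IN={b:0; rest ⊤} | OUT={a:0, b:0; rest ⊤}
  B5: | IN={b:0; rest ⊤} | OUT={b:0, d:0; rest ⊤}

Merge at B2: IN[B2] = OUT[B1] = {a: ⊤, b: ⊤, c: ⊤, d: ⊤, e: 3, f: ⊤}
Applying B2's transfer function to that IN value gives OUT[B2] (row B2 above).

Answer: {a: ⊤, b: 0, c: ⊤, d: ⊤, e: ⊤, f: ⊤}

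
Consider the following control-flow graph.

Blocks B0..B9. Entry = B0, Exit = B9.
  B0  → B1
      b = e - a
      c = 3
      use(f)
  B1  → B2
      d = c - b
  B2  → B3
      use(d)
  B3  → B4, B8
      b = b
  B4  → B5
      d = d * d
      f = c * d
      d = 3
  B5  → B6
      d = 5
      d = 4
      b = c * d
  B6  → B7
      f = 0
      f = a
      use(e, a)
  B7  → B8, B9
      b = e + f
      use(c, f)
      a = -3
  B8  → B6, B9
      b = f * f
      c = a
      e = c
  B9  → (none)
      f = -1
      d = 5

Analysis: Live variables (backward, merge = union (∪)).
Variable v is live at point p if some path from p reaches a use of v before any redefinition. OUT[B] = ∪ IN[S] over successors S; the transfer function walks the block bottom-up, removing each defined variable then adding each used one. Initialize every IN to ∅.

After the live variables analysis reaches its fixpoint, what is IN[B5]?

Per-block solution:
  B0:  IN={a, e, f}  OUT={a, b, c, e, f}
  B1:  IN={a, b, c, e, f}  OUT={a, b, c, d, e, f}
  B2:  IN={a, b, c, d, e, f}  OUT={a, b, c, d, e, f}
  B3:  IN={a, b, c, d, e, f}  OUT={a, c, d, e, f}
  B4:  IN={a, c, d, e}  OUT={a, c, e}
  B5:  IN={a, c, e}  OUT={a, c, e}
  B6:  IN={a, c, e}  OUT={c, e, f}
  B7:  IN={c, e, f}  OUT={a, f}
  B8:  IN={a, f}  OUT={a, c, e}
  B9:  IN={}  OUT={}

Merge at B5: OUT[B5] = IN[B6] = {a, c, e}
Applying B5's transfer function to that OUT value gives IN[B5] (row B5 above).

Answer: {a, c, e}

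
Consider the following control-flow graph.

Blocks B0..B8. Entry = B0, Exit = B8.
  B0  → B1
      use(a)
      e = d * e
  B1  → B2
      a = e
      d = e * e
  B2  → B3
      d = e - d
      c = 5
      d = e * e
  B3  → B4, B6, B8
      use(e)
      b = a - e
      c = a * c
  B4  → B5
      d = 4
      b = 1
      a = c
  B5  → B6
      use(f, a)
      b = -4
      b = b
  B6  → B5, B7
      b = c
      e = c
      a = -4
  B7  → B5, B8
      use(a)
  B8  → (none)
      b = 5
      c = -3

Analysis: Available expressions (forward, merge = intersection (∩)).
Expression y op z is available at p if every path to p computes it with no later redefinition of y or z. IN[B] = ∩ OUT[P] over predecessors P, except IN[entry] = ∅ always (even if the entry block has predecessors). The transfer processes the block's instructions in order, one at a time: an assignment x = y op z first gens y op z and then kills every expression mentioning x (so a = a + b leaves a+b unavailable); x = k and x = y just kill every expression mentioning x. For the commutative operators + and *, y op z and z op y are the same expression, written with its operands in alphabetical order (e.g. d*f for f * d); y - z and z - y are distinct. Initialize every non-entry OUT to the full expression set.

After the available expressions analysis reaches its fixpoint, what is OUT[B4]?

Answer: {e*e}

Trace:
Per-block solution:
  B0:   IN={}   OUT={}
  B1:   IN={}   OUT={e*e}
  B2:   IN={e*e}   OUT={e*e}
  B3:   IN={e*e}   OUT={a-e, e*e}
  B4:   IN={a-e, e*e}   OUT={e*e}
  B5:   IN={}   OUT={}
  B6:   IN={}   OUT={}
  B7:   IN={}   OUT={}
  B8:   IN={}   OUT={}

Merge at B4: IN[B4] = OUT[B3] = {a-e, e*e}
Applying B4's transfer function to that IN value gives OUT[B4] (row B4 above).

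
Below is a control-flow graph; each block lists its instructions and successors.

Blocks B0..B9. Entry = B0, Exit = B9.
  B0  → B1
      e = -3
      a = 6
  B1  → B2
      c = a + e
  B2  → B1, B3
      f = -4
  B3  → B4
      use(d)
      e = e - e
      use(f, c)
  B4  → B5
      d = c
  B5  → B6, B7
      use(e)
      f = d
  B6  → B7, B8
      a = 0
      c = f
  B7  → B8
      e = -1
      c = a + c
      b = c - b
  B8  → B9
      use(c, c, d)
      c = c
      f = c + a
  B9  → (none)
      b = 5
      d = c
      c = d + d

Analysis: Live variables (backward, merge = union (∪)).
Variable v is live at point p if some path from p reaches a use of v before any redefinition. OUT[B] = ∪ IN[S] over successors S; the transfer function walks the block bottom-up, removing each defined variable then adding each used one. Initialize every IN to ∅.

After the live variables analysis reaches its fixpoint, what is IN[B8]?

Answer: {a, c, d}

Derivation:
Fixpoint table:
  B0:  IN={b, d}  OUT={a, b, d, e}
  B1:  IN={a, b, d, e}  OUT={a, b, c, d, e}
  B2:  IN={a, b, c, d, e}  OUT={a, b, c, d, e, f}
  B3:  IN={a, b, c, d, e, f}  OUT={a, b, c, e}
  B4:  IN={a, b, c, e}  OUT={a, b, c, d, e}
  B5:  IN={a, b, c, d, e}  OUT={a, b, c, d, f}
  B6:  IN={b, d, f}  OUT={a, b, c, d}
  B7:  IN={a, b, c, d}  OUT={a, c, d}
  B8:  IN={a, c, d}  OUT={c}
  B9:  IN={c}  OUT={}

Merge at B8: OUT[B8] = IN[B9] = {c}
Applying B8's transfer function to that OUT value gives IN[B8] (row B8 above).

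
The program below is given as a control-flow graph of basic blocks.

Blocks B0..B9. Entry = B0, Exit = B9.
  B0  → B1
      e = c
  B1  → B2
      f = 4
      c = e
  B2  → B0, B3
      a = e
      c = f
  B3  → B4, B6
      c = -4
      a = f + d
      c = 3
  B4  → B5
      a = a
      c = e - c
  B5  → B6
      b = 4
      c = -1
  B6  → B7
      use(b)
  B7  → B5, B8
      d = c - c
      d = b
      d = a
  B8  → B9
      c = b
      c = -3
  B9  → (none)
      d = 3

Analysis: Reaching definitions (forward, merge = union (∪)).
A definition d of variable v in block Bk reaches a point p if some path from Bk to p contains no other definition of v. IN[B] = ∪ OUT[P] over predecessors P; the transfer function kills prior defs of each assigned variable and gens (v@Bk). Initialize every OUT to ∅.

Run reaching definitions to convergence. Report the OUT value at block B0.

Per-block solution:
  B0: | IN={a@B2, c@B2, e@B0, f@B1} | OUT={a@B2, c@B2, e@B0, f@B1}
  B1: | IN={a@B2, c@B2, e@B0, f@B1} | OUT={a@B2, c@B1, e@B0, f@B1}
  B2: | IN={a@B2, c@B1, e@B0, f@B1} | OUT={a@B2, c@B2, e@B0, f@B1}
  B3: | IN={a@B2, c@B2, e@B0, f@B1} | OUT={a@B3, c@B3, e@B0, f@B1}
  B4: | IN={a@B3, c@B3, e@B0, f@B1} | OUT={a@B4, c@B4, e@B0, f@B1}
  B5: | IN={a@B3, a@B4, b@B5, c@B3, c@B4, c@B5, d@B7, e@B0, f@B1} | OUT={a@B3, a@B4, b@B5, c@B5, d@B7, e@B0, f@B1}
  B6: | IN={a@B3, a@B4, b@B5, c@B3, c@B5, d@B7, e@B0, f@B1} | OUT={a@B3, a@B4, b@B5, c@B3, c@B5, d@B7, e@B0, f@B1}
  B7: | IN={a@B3, a@B4, b@B5, c@B3, c@B5, d@B7, e@B0, f@B1} | OUT={a@B3, a@B4, b@B5, c@B3, c@B5, d@B7, e@B0, f@B1}
  B8: | IN={a@B3, a@B4, b@B5, c@B3, c@B5, d@B7, e@B0, f@B1} | OUT={a@B3, a@B4, b@B5, c@B8, d@B7, e@B0, f@B1}
  B9: | IN={a@B3, a@B4, b@B5, c@B8, d@B7, e@B0, f@B1} | OUT={a@B3, a@B4, b@B5, c@B8, d@B9, e@B0, f@B1}

Merge at B0 (entry node, so the boundary value {} is joined with the incoming edge(s)): IN[B0] = {} ⊔ OUT[B2] = {a@B2, c@B2, e@B0, f@B1}
Applying B0's transfer function to that IN value gives OUT[B0] (row B0 above).

Answer: {a@B2, c@B2, e@B0, f@B1}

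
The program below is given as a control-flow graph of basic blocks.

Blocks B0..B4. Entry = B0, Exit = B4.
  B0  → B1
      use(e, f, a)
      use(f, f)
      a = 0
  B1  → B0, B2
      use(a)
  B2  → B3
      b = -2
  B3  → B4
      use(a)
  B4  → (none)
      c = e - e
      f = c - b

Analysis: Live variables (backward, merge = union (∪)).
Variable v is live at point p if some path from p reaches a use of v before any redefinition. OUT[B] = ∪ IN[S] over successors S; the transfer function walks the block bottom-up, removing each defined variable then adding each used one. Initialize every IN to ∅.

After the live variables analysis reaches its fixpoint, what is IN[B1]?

Per-block solution:
  B0:   IN={a, e, f}   OUT={a, e, f}
  B1:   IN={a, e, f}   OUT={a, e, f}
  B2:   IN={a, e}   OUT={a, b, e}
  B3:   IN={a, b, e}   OUT={b, e}
  B4:   IN={b, e}   OUT={}

Merge at B1: OUT[B1] = IN[B0] ⊔ IN[B2] = {a, e, f}
Applying B1's transfer function to that OUT value gives IN[B1] (row B1 above).

Answer: {a, e, f}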